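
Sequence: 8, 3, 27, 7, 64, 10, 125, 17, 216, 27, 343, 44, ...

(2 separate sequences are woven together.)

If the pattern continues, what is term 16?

Taking every 2nd term gives 2 separate tracks.
Stream A = 8, 27, 64, 125, 216, 343: consecutive cubes n³ from n = 2.
Stream B = 3, 7, 10, 17, 27, 44: a Fibonacci-like recurrence a_n = a_{n-1} + a_{n-2}.
Position 16 → stream B, term 8 = 115.

115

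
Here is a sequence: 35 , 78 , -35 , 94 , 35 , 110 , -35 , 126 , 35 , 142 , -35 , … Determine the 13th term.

35

Odd-indexed and even-indexed terms follow separate rules.
Stream A: 35, -35, 35, -35, 35, -35 — the oscillation 35·(−1)^(n+1).
Stream B: 78, 94, 110, 126, 142 — adding 16 each time.
The 13th slot belongs to stream A; its 7th term is 35.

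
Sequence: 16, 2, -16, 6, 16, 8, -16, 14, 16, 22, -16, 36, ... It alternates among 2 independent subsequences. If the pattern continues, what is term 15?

-16

Positions 1, 3, 5, … form one subsequence and positions 2, 4, 6, … form another.
Track A: 16, -16, 16, -16, 16, -16 (the oscillation 16·(−1)^(n+1)).
Track B: 2, 6, 8, 14, 22, 36 (each term equals the sum of the previous two).
The 15th slot belongs to track A; its 8th term is -16.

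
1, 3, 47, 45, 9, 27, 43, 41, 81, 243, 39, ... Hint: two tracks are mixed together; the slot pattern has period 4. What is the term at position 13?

Reading positions in blocks of 4 reveals the pattern AABB — 2 tracks woven together.
Stream A is 1, 3, 9, 27, 81, 243, which is powers 3^0, 3^1, 3^2, ….
Stream B is 47, 45, 43, 41, 39, which is linear: a_n = 49 − 2·n.
Position 13 → stream A, term 7 = 729.

729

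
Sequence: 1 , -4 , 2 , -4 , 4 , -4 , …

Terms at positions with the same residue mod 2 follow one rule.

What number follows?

8

Positions 1, 3, 5, … form one subsequence and positions 2, 4, 6, … form another.
Track A = 1, 2, 4: powers of 2.
Track B = -4, -4, -4: the constant sequence -4.
Position 7 → track A, term 4 = 8.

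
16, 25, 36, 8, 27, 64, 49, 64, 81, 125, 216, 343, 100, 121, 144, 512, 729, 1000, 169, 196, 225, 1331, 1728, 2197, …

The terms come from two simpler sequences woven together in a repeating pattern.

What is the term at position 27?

Reading positions in blocks of 6 reveals the pattern AAABBB — 2 tracks woven together.
Stream A is 16, 25, 36, 49, 64, 81, 100, 121, 144, 169, 196, 225, which is consecutive squares n² from n = 4.
Stream B is 8, 27, 64, 125, 216, 343, 512, 729, 1000, 1331, 1728, 2197, which is consecutive cubes n³ from n = 2.
The 27th slot belongs to stream A; its 15th term is 324.

324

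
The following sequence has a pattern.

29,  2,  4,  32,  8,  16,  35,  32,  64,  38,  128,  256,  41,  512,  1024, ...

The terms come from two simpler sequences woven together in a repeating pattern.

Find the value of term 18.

4096

Reading positions in blocks of 3 reveals the pattern ABB — 2 tracks woven together.
Subsequence A: 29, 32, 35, 38, 41 (linear: a_n = 26 + 3·n).
Subsequence B: 2, 4, 8, 16, 32, 64, 128, 256, 512, 1024 (powers 2^1, 2^2, 2^3, …).
Term 18 comes from subsequence B (its 12th entry): 4096.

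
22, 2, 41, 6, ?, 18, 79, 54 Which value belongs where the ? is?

60

Positions 1, 3, 5, … form one subsequence and positions 2, 4, 6, … form another.
Subsequence A is 22, 41, ?, 79, which is linear: a_n = 3 + 19·n.
Subsequence B is 2, 6, 18, 54, which is multiplying by 3 each time.
Filling subsequence A at index 3 by its rule yields 60.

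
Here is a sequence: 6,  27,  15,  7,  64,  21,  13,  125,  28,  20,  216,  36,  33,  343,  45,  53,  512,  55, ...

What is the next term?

86

Taking every 3rd term gives 3 separate tracks.
Subsequence A is 6, 7, 13, 20, 33, 53, which is Fibonacci-style (each term is the sum of the two before it).
Subsequence B is 27, 64, 125, 216, 343, 512, which is the cubes 3³, 4³, 5³, ….
Subsequence C is 15, 21, 28, 36, 45, 55, which is the triangular numbers T_5, T_6, ….
Term 19 comes from subsequence A (its 7th entry): 86.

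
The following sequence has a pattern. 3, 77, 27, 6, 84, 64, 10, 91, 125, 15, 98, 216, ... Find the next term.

21

Split by position mod 3 into 3 tracks.
Track A is 3, 6, 10, 15, which is triangular numbers n(n+1)/2 for n = 2, 3, ….
Track B is 77, 84, 91, 98, which is arithmetic, step +7.
Track C is 27, 64, 125, 216, which is perfect cubes starting at 3³.
Position 13 → track A, term 5 = 21.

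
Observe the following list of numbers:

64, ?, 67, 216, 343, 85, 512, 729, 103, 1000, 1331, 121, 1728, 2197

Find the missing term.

Positions follow the repeating pattern AAB; grouping by letter gives 2 tracks.
Track A: 64, ?, 216, 343, 512, 729, 1000, 1331, 1728, 2197. The cubes 4³, 5³, 6³, ….
Track B: 67, 85, 103, 121. Adding 18 each time.
Track A's pattern makes the blank 125.

125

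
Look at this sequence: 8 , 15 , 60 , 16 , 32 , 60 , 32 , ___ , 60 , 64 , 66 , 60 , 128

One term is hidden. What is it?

Split by position mod 3 into 3 tracks.
Stream A: 8, 16, 32, 64, 128. Successive powers of 2.
Stream B: 15, 32, ?, 66. Adding 17 each time.
Stream C: 60, 60, 60, 60. Constant 60.
So the missing entry in stream B is 49.

49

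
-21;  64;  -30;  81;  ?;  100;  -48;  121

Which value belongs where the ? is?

Odd-indexed and even-indexed terms follow separate rules.
Stream A: -21, -30, ?, -48. Arithmetic, step −9.
Stream B: 64, 81, 100, 121. Perfect squares starting at 8².
Stream A's pattern makes the blank -39.

-39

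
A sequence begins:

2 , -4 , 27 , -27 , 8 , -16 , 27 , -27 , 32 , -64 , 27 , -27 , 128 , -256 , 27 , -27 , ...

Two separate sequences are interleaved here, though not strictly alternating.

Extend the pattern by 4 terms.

Reading positions in blocks of 4 reveals the pattern AABB — 2 tracks woven together.
Track A: 2, -4, 8, -16, 32, -64, 128, -256. A geometric progression (common ratio -2).
Track B: 27, -27, 27, -27, 27, -27, 27, -27. Alternating ±27.
The 17th slot belongs to track A; its 9th term is 512.
The 18th slot belongs to track A; its 10th term is -1024.
The 19th slot belongs to track B; its 9th term is 27.
Term 20 comes from track B (its 10th entry): -27.

512, -1024, 27, -27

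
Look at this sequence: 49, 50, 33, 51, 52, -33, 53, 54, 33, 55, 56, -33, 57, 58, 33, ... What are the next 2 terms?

Positions follow the repeating pattern AAB; grouping by letter gives 2 tracks.
Stream A: 49, 50, 51, 52, 53, 54, 55, 56, 57, 58. Arithmetic with common difference +1.
Stream B: 33, -33, 33, -33, 33. The oscillation 33·(−1)^(n+1).
Term 16 comes from stream A (its 11th entry): 59.
Term 17 comes from stream A (its 12th entry): 60.

59, 60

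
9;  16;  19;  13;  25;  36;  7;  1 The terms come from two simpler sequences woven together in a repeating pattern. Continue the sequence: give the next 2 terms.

49, 64

The slot pattern repeats as AABB (period 4), so there are 2 interleaved tracks.
Track A is 9, 16, 25, 36, which is the squares 3², 4², 5², ….
Track B is 19, 13, 7, 1, which is linear: a_n = 25 − 6·n.
Position 9 → track A, term 5 = 49.
Position 10 → track A, term 6 = 64.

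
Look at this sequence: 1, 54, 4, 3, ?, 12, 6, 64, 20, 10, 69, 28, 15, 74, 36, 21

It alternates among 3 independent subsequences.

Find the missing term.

Read the sequence 3 terms at a time; column i is its own pattern.
Subsequence A: 1, 3, 6, 10, 15, 21. The triangular numbers T_1, T_2, ….
Subsequence B: 54, ?, 64, 69, 74. Adding 5 each time.
Subsequence C: 4, 12, 20, 28, 36. Arithmetic with common difference +8.
Subsequence B's pattern makes the blank 59.

59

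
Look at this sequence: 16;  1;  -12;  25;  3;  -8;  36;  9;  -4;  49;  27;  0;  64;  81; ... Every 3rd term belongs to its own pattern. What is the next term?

The terms cycle through 3 interleaved subsequences.
Stream A = 16, 25, 36, 49, 64: perfect squares starting at 4².
Stream B = 1, 3, 9, 27, 81: successive powers of 3.
Stream C = -12, -8, -4, 0: arithmetic with common difference +4.
Position 15 → stream C, term 5 = 4.

4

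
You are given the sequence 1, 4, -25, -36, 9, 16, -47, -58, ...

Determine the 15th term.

Positions follow the repeating pattern AABB; grouping by letter gives 2 tracks.
Track A is 1, 4, 9, 16, which is consecutive squares n² from n = 1.
Track B is -25, -36, -47, -58, which is linear: a_n = -14 − 11·n.
Position 15 → track B, term 7 = -91.

-91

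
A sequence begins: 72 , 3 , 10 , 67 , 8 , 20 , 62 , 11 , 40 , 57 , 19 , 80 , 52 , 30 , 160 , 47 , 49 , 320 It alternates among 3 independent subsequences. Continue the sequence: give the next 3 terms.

42, 79, 640

Split by position mod 3: positions 1, 4, 7, … form one track, and each other residue class forms its own.
Stream A is 72, 67, 62, 57, 52, 47, which is arithmetic, step −5.
Stream B is 3, 8, 11, 19, 30, 49, which is a Fibonacci-like recurrence a_n = a_{n-1} + a_{n-2}.
Stream C is 10, 20, 40, 80, 160, 320, which is geometric, ×2 each step.
Position 19 falls in stream A as its term 7, giving 42.
Term 20 comes from stream B (its 7th entry): 79.
Position 21 → stream C, term 7 = 640.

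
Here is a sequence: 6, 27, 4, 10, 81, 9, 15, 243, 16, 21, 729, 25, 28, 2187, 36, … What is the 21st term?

The terms cycle through 3 interleaved subsequences.
Subsequence A = 6, 10, 15, 21, 28: the triangular numbers T_3, T_4, ….
Subsequence B = 27, 81, 243, 729, 2187: successive powers of 3.
Subsequence C = 4, 9, 16, 25, 36: perfect squares starting at 2².
Position 21 → subsequence C, term 7 = 64.

64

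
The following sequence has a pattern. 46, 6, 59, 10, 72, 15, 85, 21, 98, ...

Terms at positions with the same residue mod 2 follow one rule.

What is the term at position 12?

Taking every 2nd term gives 2 separate tracks.
Track A = 46, 59, 72, 85, 98: arithmetic, step +13.
Track B = 6, 10, 15, 21: the triangular numbers T_3, T_4, ….
The 12th slot belongs to track B; its 6th term is 36.

36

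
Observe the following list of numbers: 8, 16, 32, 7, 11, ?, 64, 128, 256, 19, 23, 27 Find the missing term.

15

Reading positions in blocks of 6 reveals the pattern AAABBB — 2 tracks woven together.
Track A: 8, 16, 32, 64, 128, 256 — a geometric progression (common ratio 2).
Track B: 7, 11, ?, 19, 23, 27 — arithmetic with common difference +4.
Filling track B at index 3 by its rule yields 15.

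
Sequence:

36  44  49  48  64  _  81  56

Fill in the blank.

52

Split by position mod 2 into 2 tracks.
Stream A: 36, 49, 64, 81 — perfect squares starting at 6².
Stream B: 44, 48, ?, 56 — arithmetic, step +4.
The gap is stream B's term 3; the rule gives 52.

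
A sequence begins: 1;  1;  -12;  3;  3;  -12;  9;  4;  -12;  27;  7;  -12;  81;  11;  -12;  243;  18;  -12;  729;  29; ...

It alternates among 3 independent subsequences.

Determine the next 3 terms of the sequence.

-12, 2187, 47

Taking every 3rd term gives 3 separate tracks.
Stream A is 1, 3, 9, 27, 81, 243, 729, which is powers of 3.
Stream B is 1, 3, 4, 7, 11, 18, 29, which is each term equals the sum of the previous two.
Stream C is -12, -12, -12, -12, -12, -12, which is always -12.
Position 21 falls in stream C as its term 7, giving -12.
The 22nd slot belongs to stream A; its 8th term is 2187.
Position 23 falls in stream B as its term 8, giving 47.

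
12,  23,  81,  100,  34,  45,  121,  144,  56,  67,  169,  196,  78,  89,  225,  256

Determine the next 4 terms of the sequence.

100, 111, 289, 324

Positions follow the repeating pattern AABB; grouping by letter gives 2 tracks.
Subsequence A: 12, 23, 34, 45, 56, 67, 78, 89. Arithmetic with common difference +11.
Subsequence B: 81, 100, 121, 144, 169, 196, 225, 256. The squares 9², 10², 11², ….
Position 17 → subsequence A, term 9 = 100.
Position 18 → subsequence A, term 10 = 111.
Position 19 → subsequence B, term 9 = 289.
Position 20 → subsequence B, term 10 = 324.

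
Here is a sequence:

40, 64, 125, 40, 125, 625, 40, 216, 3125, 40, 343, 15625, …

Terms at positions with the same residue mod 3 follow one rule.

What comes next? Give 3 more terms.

40, 512, 78125

Read the sequence 3 terms at a time; column i is its own pattern.
Stream A is 40, 40, 40, 40, which is always 40.
Stream B is 64, 125, 216, 343, which is the cubes 4³, 5³, 6³, ….
Stream C is 125, 625, 3125, 15625, which is powers 5^3, 5^4, 5^5, ….
The 13th slot belongs to stream A; its 5th term is 40.
Position 14 → stream B, term 5 = 512.
Position 15 falls in stream C as its term 5, giving 78125.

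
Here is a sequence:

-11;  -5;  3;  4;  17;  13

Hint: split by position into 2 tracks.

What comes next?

31

Taking every 2nd term gives 2 separate tracks.
Subsequence A is -11, 3, 17, which is arithmetic, step +14.
Subsequence B is -5, 4, 13, which is arithmetic, step +9.
The 7th slot belongs to subsequence A; its 4th term is 31.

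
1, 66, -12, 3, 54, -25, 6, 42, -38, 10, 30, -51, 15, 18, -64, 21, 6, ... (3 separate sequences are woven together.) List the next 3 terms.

Taking every 3rd term gives 3 separate tracks.
Track A: 1, 3, 6, 10, 15, 21. Triangular numbers n(n+1)/2 for n = 1, 2, ….
Track B: 66, 54, 42, 30, 18, 6. Arithmetic, step −12.
Track C: -12, -25, -38, -51, -64. Linear: a_n = 1 − 13·n.
Term 18 comes from track C (its 6th entry): -77.
Term 19 comes from track A (its 7th entry): 28.
Position 20 → track B, term 7 = -6.

-77, 28, -6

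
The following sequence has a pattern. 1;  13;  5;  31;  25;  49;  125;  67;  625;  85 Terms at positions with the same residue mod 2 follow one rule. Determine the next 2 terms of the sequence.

3125, 103

Split by position mod 2 into 2 tracks.
Stream A = 1, 5, 25, 125, 625: geometric, ×5 each step.
Stream B = 13, 31, 49, 67, 85: linear: a_n = -5 + 18·n.
Term 11 comes from stream A (its 6th entry): 3125.
Position 12 falls in stream B as its term 6, giving 103.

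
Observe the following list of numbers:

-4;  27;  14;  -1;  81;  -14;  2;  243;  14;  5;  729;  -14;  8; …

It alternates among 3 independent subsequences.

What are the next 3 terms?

Read the sequence 3 terms at a time; column i is its own pattern.
Stream A is -4, -1, 2, 5, 8, which is linear: a_n = -7 + 3·n.
Stream B is 27, 81, 243, 729, which is successive powers of 3.
Stream C is 14, -14, 14, -14, which is oscillating between 14 and -14.
Position 14 falls in stream B as its term 5, giving 2187.
Term 15 comes from stream C (its 5th entry): 14.
Position 16 falls in stream A as its term 6, giving 11.

2187, 14, 11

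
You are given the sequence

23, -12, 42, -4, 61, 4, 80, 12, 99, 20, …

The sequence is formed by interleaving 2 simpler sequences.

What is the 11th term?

118

Split by position mod 2 into 2 tracks.
Stream A: 23, 42, 61, 80, 99 — arithmetic, step +19.
Stream B: -12, -4, 4, 12, 20 — adding 8 each time.
Position 11 → stream A, term 6 = 118.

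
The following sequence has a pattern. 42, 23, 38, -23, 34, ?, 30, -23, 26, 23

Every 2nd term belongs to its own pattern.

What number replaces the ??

23

The terms cycle through 2 interleaved subsequences.
Subsequence A: 42, 38, 34, 30, 26 — subtracting 4 each time.
Subsequence B: 23, -23, ?, -23, 23 — alternating ±23.
So the missing entry in subsequence B is 23.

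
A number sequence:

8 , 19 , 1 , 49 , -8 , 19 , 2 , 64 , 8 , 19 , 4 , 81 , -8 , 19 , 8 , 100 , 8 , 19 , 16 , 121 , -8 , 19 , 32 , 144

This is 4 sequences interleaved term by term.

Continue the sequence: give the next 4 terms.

8, 19, 64, 169

Taking every 4th term gives 4 separate tracks.
Subsequence A = 8, -8, 8, -8, 8, -8: the oscillation 8·(−1)^(n+1).
Subsequence B = 19, 19, 19, 19, 19, 19: the constant sequence 19.
Subsequence C = 1, 2, 4, 8, 16, 32: powers of 2.
Subsequence D = 49, 64, 81, 100, 121, 144: consecutive squares n² from n = 7.
Position 25 → subsequence A, term 7 = 8.
Position 26 → subsequence B, term 7 = 19.
Position 27 → subsequence C, term 7 = 64.
Position 28 falls in subsequence D as its term 7, giving 169.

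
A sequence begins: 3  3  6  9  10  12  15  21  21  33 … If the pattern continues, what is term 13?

Odd-indexed and even-indexed terms follow separate rules.
Stream A: 3, 6, 10, 15, 21 (triangular numbers starting at T_2).
Stream B: 3, 9, 12, 21, 33 (each term equals the sum of the previous two).
Position 13 falls in stream A as its term 7, giving 36.

36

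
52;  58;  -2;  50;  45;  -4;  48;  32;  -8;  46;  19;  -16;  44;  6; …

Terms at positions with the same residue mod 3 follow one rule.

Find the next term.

Taking every 3rd term gives 3 separate tracks.
Track A: 52, 50, 48, 46, 44. Arithmetic with common difference −2.
Track B: 58, 45, 32, 19, 6. Arithmetic, step −13.
Track C: -2, -4, -8, -16. A geometric progression (common ratio 2).
Position 15 → track C, term 5 = -32.

-32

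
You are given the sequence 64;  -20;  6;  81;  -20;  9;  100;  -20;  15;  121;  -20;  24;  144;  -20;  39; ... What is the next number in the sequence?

Taking every 3rd term gives 3 separate tracks.
Track A is 64, 81, 100, 121, 144, which is perfect squares starting at 8².
Track B is -20, -20, -20, -20, -20, which is the constant sequence -20.
Track C is 6, 9, 15, 24, 39, which is a Fibonacci-like recurrence a_n = a_{n-1} + a_{n-2}.
Position 16 → track A, term 6 = 169.

169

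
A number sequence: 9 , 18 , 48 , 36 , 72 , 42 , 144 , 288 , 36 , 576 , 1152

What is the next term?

Positions follow the repeating pattern AAB; grouping by letter gives 2 tracks.
Track A is 9, 18, 36, 72, 144, 288, 576, 1152, which is a geometric progression (common ratio 2).
Track B is 48, 42, 36, which is subtracting 6 each time.
The 12th slot belongs to track B; its 4th term is 30.

30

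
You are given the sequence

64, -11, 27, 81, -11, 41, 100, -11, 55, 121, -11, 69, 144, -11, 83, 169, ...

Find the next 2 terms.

-11, 97

Taking every 3rd term gives 3 separate tracks.
Subsequence A is 64, 81, 100, 121, 144, 169, which is consecutive squares n² from n = 8.
Subsequence B is -11, -11, -11, -11, -11, which is always -11.
Subsequence C is 27, 41, 55, 69, 83, which is adding 14 each time.
Term 17 comes from subsequence B (its 6th entry): -11.
Position 18 → subsequence C, term 6 = 97.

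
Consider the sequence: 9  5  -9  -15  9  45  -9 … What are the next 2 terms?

Split by position mod 2 into 2 tracks.
Subsequence A = 9, -9, 9, -9: the oscillation 9·(−1)^(n+1).
Subsequence B = 5, -15, 45: geometric, ×-3 each step.
Position 8 → subsequence B, term 4 = -135.
The 9th slot belongs to subsequence A; its 5th term is 9.

-135, 9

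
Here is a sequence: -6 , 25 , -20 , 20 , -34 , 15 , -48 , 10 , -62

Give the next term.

5

Positions 1, 3, 5, … form one subsequence and positions 2, 4, 6, … form another.
Stream A: -6, -20, -34, -48, -62 (subtracting 14 each time).
Stream B: 25, 20, 15, 10 (arithmetic with common difference −5).
Position 10 falls in stream B as its term 5, giving 5.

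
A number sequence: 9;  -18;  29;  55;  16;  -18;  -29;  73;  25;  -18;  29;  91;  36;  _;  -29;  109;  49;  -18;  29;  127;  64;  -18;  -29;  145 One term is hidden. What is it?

-18

Split by position mod 4 into 4 tracks.
Subsequence A: 9, 16, 25, 36, 49, 64 (consecutive squares n² from n = 3).
Subsequence B: -18, -18, -18, ?, -18, -18 (the constant sequence -18).
Subsequence C: 29, -29, 29, -29, 29, -29 (the oscillation 29·(−1)^(n+1)).
Subsequence D: 55, 73, 91, 109, 127, 145 (linear: a_n = 37 + 18·n).
The gap is subsequence B's term 4; the rule gives -18.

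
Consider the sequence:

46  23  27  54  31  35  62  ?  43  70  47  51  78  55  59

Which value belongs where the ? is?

39

Reading positions in blocks of 3 reveals the pattern ABB — 2 tracks woven together.
Subsequence A: 46, 54, 62, 70, 78. Linear: a_n = 38 + 8·n.
Subsequence B: 23, 27, 31, 35, ?, 43, 47, 51, 55, 59. Adding 4 each time.
Filling subsequence B at index 5 by its rule yields 39.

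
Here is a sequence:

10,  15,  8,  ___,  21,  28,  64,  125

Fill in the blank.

Reading positions in blocks of 4 reveals the pattern AABB — 2 tracks woven together.
Stream A: 10, 15, 21, 28 — the triangular numbers T_4, T_5, ….
Stream B: 8, ?, 64, 125 — the cubes 2³, 3³, 4³, ….
Filling stream B at index 2 by its rule yields 27.

27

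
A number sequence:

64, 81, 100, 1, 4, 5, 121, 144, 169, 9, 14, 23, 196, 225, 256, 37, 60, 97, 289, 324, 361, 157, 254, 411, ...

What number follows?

Reading positions in blocks of 6 reveals the pattern AAABBB — 2 tracks woven together.
Track A = 64, 81, 100, 121, 144, 169, 196, 225, 256, 289, 324, 361: consecutive squares n² from n = 8.
Track B = 1, 4, 5, 9, 14, 23, 37, 60, 97, 157, 254, 411: each term equals the sum of the previous two.
Position 25 → track A, term 13 = 400.

400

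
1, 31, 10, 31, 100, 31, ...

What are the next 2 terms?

1000, 31

Positions 1, 3, 5, … form one subsequence and positions 2, 4, 6, … form another.
Track A = 1, 10, 100: successive powers of 10.
Track B = 31, 31, 31: always 31.
Position 7 → track A, term 4 = 1000.
Position 8 falls in track B as its term 4, giving 31.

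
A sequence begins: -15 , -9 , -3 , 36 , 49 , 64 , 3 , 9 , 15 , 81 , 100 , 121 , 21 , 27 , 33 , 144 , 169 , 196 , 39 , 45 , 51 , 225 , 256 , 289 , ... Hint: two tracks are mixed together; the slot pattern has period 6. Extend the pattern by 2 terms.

Reading positions in blocks of 6 reveals the pattern AAABBB — 2 tracks woven together.
Stream A = -15, -9, -3, 3, 9, 15, 21, 27, 33, 39, 45, 51: arithmetic with common difference +6.
Stream B = 36, 49, 64, 81, 100, 121, 144, 169, 196, 225, 256, 289: the squares 6², 7², 8², ….
Position 25 falls in stream A as its term 13, giving 57.
Term 26 comes from stream A (its 14th entry): 63.

57, 63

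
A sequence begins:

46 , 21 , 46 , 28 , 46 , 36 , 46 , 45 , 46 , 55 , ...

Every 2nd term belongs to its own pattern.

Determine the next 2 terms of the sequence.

Taking every 2nd term gives 2 separate tracks.
Subsequence A is 46, 46, 46, 46, 46, which is the constant sequence 46.
Subsequence B is 21, 28, 36, 45, 55, which is triangular numbers n(n+1)/2 for n = 6, 7, ….
Position 11 → subsequence A, term 6 = 46.
The 12th slot belongs to subsequence B; its 6th term is 66.

46, 66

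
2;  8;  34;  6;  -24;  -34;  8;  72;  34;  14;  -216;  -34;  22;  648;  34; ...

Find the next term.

36

Split by position mod 3: positions 1, 4, 7, … form one track, and each other residue class forms its own.
Subsequence A: 2, 6, 8, 14, 22 (each term equals the sum of the previous two).
Subsequence B: 8, -24, 72, -216, 648 (multiplying by -3 each time).
Subsequence C: 34, -34, 34, -34, 34 (alternating ±34).
Position 16 falls in subsequence A as its term 6, giving 36.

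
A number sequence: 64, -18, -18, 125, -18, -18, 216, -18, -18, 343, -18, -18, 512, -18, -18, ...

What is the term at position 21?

-18

The slot pattern repeats as ABB (period 3), so there are 2 interleaved tracks.
Track A: 64, 125, 216, 343, 512 — the cubes 4³, 5³, 6³, ….
Track B: -18, -18, -18, -18, -18, -18, -18, -18, -18, -18 — always -18.
The 21st slot belongs to track B; its 14th term is -18.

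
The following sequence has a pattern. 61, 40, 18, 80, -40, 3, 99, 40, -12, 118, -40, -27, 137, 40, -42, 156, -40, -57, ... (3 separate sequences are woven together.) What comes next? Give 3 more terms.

Taking every 3rd term gives 3 separate tracks.
Track A: 61, 80, 99, 118, 137, 156. Adding 19 each time.
Track B: 40, -40, 40, -40, 40, -40. Alternating ±40.
Track C: 18, 3, -12, -27, -42, -57. Subtracting 15 each time.
Position 19 falls in track A as its term 7, giving 175.
The 20th slot belongs to track B; its 7th term is 40.
The 21st slot belongs to track C; its 7th term is -72.

175, 40, -72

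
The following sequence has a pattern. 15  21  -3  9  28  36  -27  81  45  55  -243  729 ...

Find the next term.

66

Positions follow the repeating pattern AABB; grouping by letter gives 2 tracks.
Stream A: 15, 21, 28, 36, 45, 55 (the triangular numbers T_5, T_6, …).
Stream B: -3, 9, -27, 81, -243, 729 (a geometric progression (common ratio -3)).
The 13th slot belongs to stream A; its 7th term is 66.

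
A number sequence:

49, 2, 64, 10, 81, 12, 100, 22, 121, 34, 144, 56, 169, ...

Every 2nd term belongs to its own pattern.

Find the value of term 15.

The terms cycle through 2 interleaved subsequences.
Subsequence A is 49, 64, 81, 100, 121, 144, 169, which is perfect squares starting at 7².
Subsequence B is 2, 10, 12, 22, 34, 56, which is a Fibonacci-like recurrence a_n = a_{n-1} + a_{n-2}.
Position 15 → subsequence A, term 8 = 196.

196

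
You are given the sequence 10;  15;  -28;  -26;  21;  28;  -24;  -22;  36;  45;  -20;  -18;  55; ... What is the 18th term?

91

The slot pattern repeats as AABB (period 4), so there are 2 interleaved tracks.
Track A is 10, 15, 21, 28, 36, 45, 55, which is triangular numbers starting at T_4.
Track B is -28, -26, -24, -22, -20, -18, which is arithmetic, step +2.
Position 18 falls in track A as its term 10, giving 91.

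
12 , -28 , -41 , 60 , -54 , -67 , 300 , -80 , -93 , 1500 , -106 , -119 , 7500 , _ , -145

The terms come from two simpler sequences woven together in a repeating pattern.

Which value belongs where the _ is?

The slot pattern repeats as ABB (period 3), so there are 2 interleaved tracks.
Track A = 12, 60, 300, 1500, 7500: a geometric progression (common ratio 5).
Track B = -28, -41, -54, -67, -80, -93, -106, -119, ?, -145: arithmetic with common difference −13.
Track B's pattern makes the blank -132.

-132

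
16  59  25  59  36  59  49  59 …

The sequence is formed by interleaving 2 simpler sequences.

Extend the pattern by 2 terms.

Split by position mod 2 into 2 tracks.
Subsequence A: 16, 25, 36, 49 (the squares 4², 5², 6², …).
Subsequence B: 59, 59, 59, 59 (always 59).
Position 9 → subsequence A, term 5 = 64.
Position 10 falls in subsequence B as its term 5, giving 59.

64, 59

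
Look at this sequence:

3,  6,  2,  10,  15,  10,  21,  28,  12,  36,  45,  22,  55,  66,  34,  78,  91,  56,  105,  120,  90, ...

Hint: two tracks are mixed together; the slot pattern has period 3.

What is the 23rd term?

The slot pattern repeats as AAB (period 3), so there are 2 interleaved tracks.
Subsequence A = 3, 6, 10, 15, 21, 28, 36, 45, 55, 66, 78, 91, 105, 120: triangular numbers starting at T_2.
Subsequence B = 2, 10, 12, 22, 34, 56, 90: a Fibonacci-like recurrence a_n = a_{n-1} + a_{n-2}.
The 23rd slot belongs to subsequence A; its 16th term is 153.

153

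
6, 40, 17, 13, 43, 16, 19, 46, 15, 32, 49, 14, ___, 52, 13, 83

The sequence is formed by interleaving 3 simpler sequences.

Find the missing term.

Split by position mod 3: positions 1, 4, 7, … form one track, and each other residue class forms its own.
Stream A is 6, 13, 19, 32, ?, 83, which is Fibonacci-style (each term is the sum of the two before it).
Stream B is 40, 43, 46, 49, 52, which is arithmetic with common difference +3.
Stream C is 17, 16, 15, 14, 13, which is arithmetic, step −1.
So the missing entry in stream A is 51.

51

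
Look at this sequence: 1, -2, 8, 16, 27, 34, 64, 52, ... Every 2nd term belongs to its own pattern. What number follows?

The terms cycle through 2 interleaved subsequences.
Track A = 1, 8, 27, 64: consecutive cubes n³ from n = 1.
Track B = -2, 16, 34, 52: adding 18 each time.
The 9th slot belongs to track A; its 5th term is 125.

125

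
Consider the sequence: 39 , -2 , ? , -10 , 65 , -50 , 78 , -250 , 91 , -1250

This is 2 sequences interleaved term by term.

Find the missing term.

Positions 1, 3, 5, … form one subsequence and positions 2, 4, 6, … form another.
Stream A: 39, ?, 65, 78, 91. Adding 13 each time.
Stream B: -2, -10, -50, -250, -1250. A geometric progression (common ratio 5).
Filling stream A at index 2 by its rule yields 52.

52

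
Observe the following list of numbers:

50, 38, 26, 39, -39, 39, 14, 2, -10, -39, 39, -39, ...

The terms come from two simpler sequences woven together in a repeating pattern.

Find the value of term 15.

-46

Reading positions in blocks of 6 reveals the pattern AAABBB — 2 tracks woven together.
Track A: 50, 38, 26, 14, 2, -10. Arithmetic with common difference −12.
Track B: 39, -39, 39, -39, 39, -39. The oscillation 39·(−1)^(n+1).
Position 15 falls in track A as its term 9, giving -46.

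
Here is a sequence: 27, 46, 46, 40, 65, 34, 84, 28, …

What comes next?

103

Positions 1, 3, 5, … form one subsequence and positions 2, 4, 6, … form another.
Stream A is 27, 46, 65, 84, which is arithmetic, step +19.
Stream B is 46, 40, 34, 28, which is arithmetic with common difference −6.
Term 9 comes from stream A (its 5th entry): 103.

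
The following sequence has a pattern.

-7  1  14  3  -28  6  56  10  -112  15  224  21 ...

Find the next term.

Positions 1, 3, 5, … form one subsequence and positions 2, 4, 6, … form another.
Track A is -7, 14, -28, 56, -112, 224, which is geometric, ×-2 each step.
Track B is 1, 3, 6, 10, 15, 21, which is the triangular numbers T_1, T_2, ….
Position 13 → track A, term 7 = -448.

-448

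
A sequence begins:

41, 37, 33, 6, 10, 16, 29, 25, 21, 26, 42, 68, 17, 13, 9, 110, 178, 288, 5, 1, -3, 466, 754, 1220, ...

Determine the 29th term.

3194

The slot pattern repeats as AAABBB (period 6), so there are 2 interleaved tracks.
Stream A: 41, 37, 33, 29, 25, 21, 17, 13, 9, 5, 1, -3 — arithmetic, step −4.
Stream B: 6, 10, 16, 26, 42, 68, 110, 178, 288, 466, 754, 1220 — each term equals the sum of the previous two.
The 29th slot belongs to stream B; its 14th term is 3194.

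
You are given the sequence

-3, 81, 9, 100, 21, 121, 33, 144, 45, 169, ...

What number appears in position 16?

256

Split by position mod 2 into 2 tracks.
Track A: -3, 9, 21, 33, 45 (arithmetic, step +12).
Track B: 81, 100, 121, 144, 169 (perfect squares starting at 9²).
The 16th slot belongs to track B; its 8th term is 256.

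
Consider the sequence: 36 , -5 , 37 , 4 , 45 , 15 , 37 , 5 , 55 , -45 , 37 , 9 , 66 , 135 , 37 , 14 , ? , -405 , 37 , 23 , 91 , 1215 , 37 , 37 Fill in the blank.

Read the sequence 4 terms at a time; column i is its own pattern.
Track A: 36, 45, 55, 66, ?, 91 — triangular numbers starting at T_8.
Track B: -5, 15, -45, 135, -405, 1215 — multiplying by -3 each time.
Track C: 37, 37, 37, 37, 37, 37 — the constant sequence 37.
Track D: 4, 5, 9, 14, 23, 37 — a Fibonacci-like recurrence a_n = a_{n-1} + a_{n-2}.
Track A's pattern makes the blank 78.

78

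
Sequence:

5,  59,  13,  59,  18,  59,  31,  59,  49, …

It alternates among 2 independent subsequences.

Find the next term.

59

Taking every 2nd term gives 2 separate tracks.
Track A: 5, 13, 18, 31, 49 — a Fibonacci-like recurrence a_n = a_{n-1} + a_{n-2}.
Track B: 59, 59, 59, 59 — constant 59.
Term 10 comes from track B (its 5th entry): 59.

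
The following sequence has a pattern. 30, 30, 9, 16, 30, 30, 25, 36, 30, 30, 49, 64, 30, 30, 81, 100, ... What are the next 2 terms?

Reading positions in blocks of 4 reveals the pattern AABB — 2 tracks woven together.
Track A is 30, 30, 30, 30, 30, 30, 30, 30, which is always 30.
Track B is 9, 16, 25, 36, 49, 64, 81, 100, which is perfect squares starting at 3².
The 17th slot belongs to track A; its 9th term is 30.
Position 18 falls in track A as its term 10, giving 30.

30, 30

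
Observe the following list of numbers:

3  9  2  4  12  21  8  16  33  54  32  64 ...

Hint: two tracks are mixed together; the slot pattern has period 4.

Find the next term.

Positions follow the repeating pattern AABB; grouping by letter gives 2 tracks.
Subsequence A: 3, 9, 12, 21, 33, 54. Each term equals the sum of the previous two.
Subsequence B: 2, 4, 8, 16, 32, 64. Powers 2^1, 2^2, 2^3, ….
Term 13 comes from subsequence A (its 7th entry): 87.

87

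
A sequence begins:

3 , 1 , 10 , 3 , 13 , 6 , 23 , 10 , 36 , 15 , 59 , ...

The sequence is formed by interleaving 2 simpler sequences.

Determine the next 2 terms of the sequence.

21, 95

Split by position mod 2 into 2 tracks.
Subsequence A: 3, 10, 13, 23, 36, 59 (Fibonacci-style (each term is the sum of the two before it)).
Subsequence B: 1, 3, 6, 10, 15 (triangular numbers starting at T_1).
Term 12 comes from subsequence B (its 6th entry): 21.
Term 13 comes from subsequence A (its 7th entry): 95.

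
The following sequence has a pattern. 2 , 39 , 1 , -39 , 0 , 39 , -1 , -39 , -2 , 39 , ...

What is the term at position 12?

Split by position mod 2 into 2 tracks.
Track A = 2, 1, 0, -1, -2: arithmetic with common difference −1.
Track B = 39, -39, 39, -39, 39: oscillating between 39 and -39.
Position 12 falls in track B as its term 6, giving -39.

-39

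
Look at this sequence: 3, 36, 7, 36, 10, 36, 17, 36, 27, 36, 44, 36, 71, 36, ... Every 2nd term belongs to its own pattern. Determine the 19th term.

Positions 1, 3, 5, … form one subsequence and positions 2, 4, 6, … form another.
Track A: 3, 7, 10, 17, 27, 44, 71 (Fibonacci-style (each term is the sum of the two before it)).
Track B: 36, 36, 36, 36, 36, 36, 36 (the constant sequence 36).
The 19th slot belongs to track A; its 10th term is 301.

301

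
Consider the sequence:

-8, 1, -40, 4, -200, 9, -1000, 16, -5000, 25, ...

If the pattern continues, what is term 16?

Odd-indexed and even-indexed terms follow separate rules.
Track A = -8, -40, -200, -1000, -5000: a geometric progression (common ratio 5).
Track B = 1, 4, 9, 16, 25: the squares 1², 2², 3², ….
Term 16 comes from track B (its 8th entry): 64.

64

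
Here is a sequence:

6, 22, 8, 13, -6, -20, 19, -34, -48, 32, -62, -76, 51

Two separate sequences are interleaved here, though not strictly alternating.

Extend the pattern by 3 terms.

-90, -104, 83

The slot pattern repeats as ABB (period 3), so there are 2 interleaved tracks.
Track A: 6, 13, 19, 32, 51 — each term equals the sum of the previous two.
Track B: 22, 8, -6, -20, -34, -48, -62, -76 — linear: a_n = 36 − 14·n.
The 14th slot belongs to track B; its 9th term is -90.
Position 15 → track B, term 10 = -104.
Position 16 falls in track A as its term 6, giving 83.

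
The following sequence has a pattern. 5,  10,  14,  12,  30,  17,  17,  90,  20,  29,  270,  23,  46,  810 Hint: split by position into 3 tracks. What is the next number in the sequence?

26

The terms cycle through 3 interleaved subsequences.
Track A is 5, 12, 17, 29, 46, which is Fibonacci-style (each term is the sum of the two before it).
Track B is 10, 30, 90, 270, 810, which is geometric, ×3 each step.
Track C is 14, 17, 20, 23, which is adding 3 each time.
Term 15 comes from track C (its 5th entry): 26.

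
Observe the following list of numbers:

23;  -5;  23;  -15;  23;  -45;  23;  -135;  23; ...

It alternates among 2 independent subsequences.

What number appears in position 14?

-3645

Split by position mod 2 into 2 tracks.
Stream A is 23, 23, 23, 23, 23, which is the constant sequence 23.
Stream B is -5, -15, -45, -135, which is geometric with ratio 3.
Term 14 comes from stream B (its 7th entry): -3645.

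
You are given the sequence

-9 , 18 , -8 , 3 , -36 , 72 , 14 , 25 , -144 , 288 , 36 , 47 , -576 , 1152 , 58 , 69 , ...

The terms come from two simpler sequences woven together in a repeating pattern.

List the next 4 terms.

-2304, 4608, 80, 91

Positions follow the repeating pattern AABB; grouping by letter gives 2 tracks.
Track A = -9, 18, -36, 72, -144, 288, -576, 1152: geometric with ratio -2.
Track B = -8, 3, 14, 25, 36, 47, 58, 69: linear: a_n = -19 + 11·n.
Position 17 → track A, term 9 = -2304.
Position 18 → track A, term 10 = 4608.
Position 19 falls in track B as its term 9, giving 80.
Position 20 → track B, term 10 = 91.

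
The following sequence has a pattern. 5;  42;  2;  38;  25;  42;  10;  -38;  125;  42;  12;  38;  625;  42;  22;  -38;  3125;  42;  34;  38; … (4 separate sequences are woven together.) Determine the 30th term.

42

The terms cycle through 4 interleaved subsequences.
Track A: 5, 25, 125, 625, 3125 (geometric with ratio 5).
Track B: 42, 42, 42, 42, 42 (always 42).
Track C: 2, 10, 12, 22, 34 (a Fibonacci-like recurrence a_n = a_{n-1} + a_{n-2}).
Track D: 38, -38, 38, -38, 38 (oscillating between 38 and -38).
The 30th slot belongs to track B; its 8th term is 42.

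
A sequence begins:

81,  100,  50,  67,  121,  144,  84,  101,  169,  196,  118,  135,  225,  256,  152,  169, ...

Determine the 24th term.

Positions follow the repeating pattern AABB; grouping by letter gives 2 tracks.
Stream A: 81, 100, 121, 144, 169, 196, 225, 256. Perfect squares starting at 9².
Stream B: 50, 67, 84, 101, 118, 135, 152, 169. Linear: a_n = 33 + 17·n.
Position 24 falls in stream B as its term 12, giving 237.

237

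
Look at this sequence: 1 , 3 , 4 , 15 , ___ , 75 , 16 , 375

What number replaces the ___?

Split by position mod 2 into 2 tracks.
Track A: 1, 4, ?, 16 — the squares 1², 2², 3², ….
Track B: 3, 15, 75, 375 — multiplying by 5 each time.
Track A's pattern makes the blank 9.

9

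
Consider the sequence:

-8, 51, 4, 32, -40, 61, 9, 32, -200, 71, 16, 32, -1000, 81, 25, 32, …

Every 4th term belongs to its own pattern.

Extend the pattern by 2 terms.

Read the sequence 4 terms at a time; column i is its own pattern.
Subsequence A is -8, -40, -200, -1000, which is a geometric progression (common ratio 5).
Subsequence B is 51, 61, 71, 81, which is arithmetic with common difference +10.
Subsequence C is 4, 9, 16, 25, which is perfect squares starting at 2².
Subsequence D is 32, 32, 32, 32, which is always 32.
Position 17 falls in subsequence A as its term 5, giving -5000.
Position 18 falls in subsequence B as its term 5, giving 91.

-5000, 91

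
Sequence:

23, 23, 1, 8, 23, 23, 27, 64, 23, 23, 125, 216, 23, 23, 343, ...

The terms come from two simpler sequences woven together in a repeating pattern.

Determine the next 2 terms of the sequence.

The slot pattern repeats as AABB (period 4), so there are 2 interleaved tracks.
Track A: 23, 23, 23, 23, 23, 23, 23, 23 — always 23.
Track B: 1, 8, 27, 64, 125, 216, 343 — perfect cubes starting at 1³.
Position 16 falls in track B as its term 8, giving 512.
The 17th slot belongs to track A; its 9th term is 23.

512, 23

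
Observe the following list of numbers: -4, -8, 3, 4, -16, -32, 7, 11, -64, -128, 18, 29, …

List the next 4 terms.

Reading positions in blocks of 4 reveals the pattern AABB — 2 tracks woven together.
Stream A is -4, -8, -16, -32, -64, -128, which is geometric with ratio 2.
Stream B is 3, 4, 7, 11, 18, 29, which is Fibonacci-style (each term is the sum of the two before it).
Position 13 → stream A, term 7 = -256.
Term 14 comes from stream A (its 8th entry): -512.
Position 15 → stream B, term 7 = 47.
The 16th slot belongs to stream B; its 8th term is 76.

-256, -512, 47, 76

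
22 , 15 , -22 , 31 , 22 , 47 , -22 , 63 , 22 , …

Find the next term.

79

Odd-indexed and even-indexed terms follow separate rules.
Subsequence A is 22, -22, 22, -22, 22, which is alternating ±22.
Subsequence B is 15, 31, 47, 63, which is arithmetic, step +16.
Position 10 falls in subsequence B as its term 5, giving 79.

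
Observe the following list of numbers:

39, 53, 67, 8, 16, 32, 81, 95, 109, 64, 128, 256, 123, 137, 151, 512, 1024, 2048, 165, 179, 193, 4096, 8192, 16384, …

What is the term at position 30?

131072

Reading positions in blocks of 6 reveals the pattern AAABBB — 2 tracks woven together.
Stream A = 39, 53, 67, 81, 95, 109, 123, 137, 151, 165, 179, 193: adding 14 each time.
Stream B = 8, 16, 32, 64, 128, 256, 512, 1024, 2048, 4096, 8192, 16384: successive powers of 2.
Position 30 falls in stream B as its term 15, giving 131072.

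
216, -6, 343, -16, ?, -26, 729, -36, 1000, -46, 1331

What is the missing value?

Taking every 2nd term gives 2 separate tracks.
Track A: 216, 343, ?, 729, 1000, 1331 (perfect cubes starting at 6³).
Track B: -6, -16, -26, -36, -46 (arithmetic, step −10).
Filling track A at index 3 by its rule yields 512.

512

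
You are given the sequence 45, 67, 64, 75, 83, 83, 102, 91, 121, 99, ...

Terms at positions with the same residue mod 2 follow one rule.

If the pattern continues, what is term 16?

The terms cycle through 2 interleaved subsequences.
Subsequence A is 45, 64, 83, 102, 121, which is arithmetic with common difference +19.
Subsequence B is 67, 75, 83, 91, 99, which is linear: a_n = 59 + 8·n.
Term 16 comes from subsequence B (its 8th entry): 123.

123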